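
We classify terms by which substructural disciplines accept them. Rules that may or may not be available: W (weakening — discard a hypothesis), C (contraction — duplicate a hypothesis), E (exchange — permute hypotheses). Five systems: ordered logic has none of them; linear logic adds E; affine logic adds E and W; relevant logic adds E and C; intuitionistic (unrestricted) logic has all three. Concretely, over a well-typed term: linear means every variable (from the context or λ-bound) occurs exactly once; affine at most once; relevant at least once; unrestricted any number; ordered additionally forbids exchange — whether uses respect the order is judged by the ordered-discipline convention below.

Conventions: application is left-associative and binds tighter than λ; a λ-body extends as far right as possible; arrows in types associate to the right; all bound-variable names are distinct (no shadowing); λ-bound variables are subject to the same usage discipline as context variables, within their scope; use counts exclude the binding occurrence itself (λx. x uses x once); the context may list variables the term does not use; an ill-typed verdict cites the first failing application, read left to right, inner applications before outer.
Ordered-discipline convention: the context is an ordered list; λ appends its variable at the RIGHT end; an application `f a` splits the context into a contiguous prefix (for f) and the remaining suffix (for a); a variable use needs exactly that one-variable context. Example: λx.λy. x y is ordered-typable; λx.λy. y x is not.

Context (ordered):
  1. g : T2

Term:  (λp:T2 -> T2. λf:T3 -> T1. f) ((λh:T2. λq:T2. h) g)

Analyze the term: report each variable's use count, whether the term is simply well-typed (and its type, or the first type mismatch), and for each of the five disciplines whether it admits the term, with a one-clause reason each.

use counts: g: 1×; p (λ-bound): 0×; f (λ-bound): 1×; h (λ-bound): 1×; q (λ-bound): 0×
use order (left to right): f, h, g
typing: well-typed — term : (T3 -> T1) -> T3 -> T1
ordered ✗ (p, q never used (weakening))
linear ✗ (p, q never used (weakening))
affine ✓ (no duplicate uses among g, p, f, h, q)
relevant ✗ (p, q never used (weakening))
unrestricted ✓ (simply typable at (T3 -> T1) -> T3 -> T1; W, C, E all held)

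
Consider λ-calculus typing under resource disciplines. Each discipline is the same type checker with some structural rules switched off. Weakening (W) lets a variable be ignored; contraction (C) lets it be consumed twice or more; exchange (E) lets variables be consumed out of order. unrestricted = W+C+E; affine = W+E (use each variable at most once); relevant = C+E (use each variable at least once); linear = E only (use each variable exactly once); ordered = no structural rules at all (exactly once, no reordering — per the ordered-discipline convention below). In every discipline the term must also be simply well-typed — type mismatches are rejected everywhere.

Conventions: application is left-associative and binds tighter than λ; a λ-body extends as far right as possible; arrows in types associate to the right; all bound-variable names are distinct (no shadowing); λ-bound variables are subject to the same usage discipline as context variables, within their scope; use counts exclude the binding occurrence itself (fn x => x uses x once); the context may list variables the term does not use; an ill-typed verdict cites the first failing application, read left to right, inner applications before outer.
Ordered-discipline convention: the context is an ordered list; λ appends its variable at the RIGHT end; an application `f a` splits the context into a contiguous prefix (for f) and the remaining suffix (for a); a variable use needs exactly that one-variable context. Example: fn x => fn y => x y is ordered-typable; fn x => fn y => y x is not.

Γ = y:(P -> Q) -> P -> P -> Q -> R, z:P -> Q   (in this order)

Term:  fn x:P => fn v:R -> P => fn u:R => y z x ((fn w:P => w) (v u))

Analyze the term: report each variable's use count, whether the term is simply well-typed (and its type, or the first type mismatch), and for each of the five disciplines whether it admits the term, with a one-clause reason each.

variable uses: y: 1×, z: 1×, x [bound]: 1×, v [bound]: 1×, u [bound]: 1×, w [bound]: 1×
left-to-right use order: y, z, x, w, v, u
typing: the term checks, with type P -> (R -> P) -> R -> Q -> R
ordered ✓ (y, z, x, v, u, w: once each, no exchange needed)
linear ✓ (exactly-once usage across y, z, x, v, u, w)
affine ✓ (at most one use each (y, z, x, v, u, w))
relevant ✓ (every one of y, z, x, v, u, w appears)
unrestricted ✓ (type-checks (P -> (R -> P) -> R -> Q -> R) and nothing is barred)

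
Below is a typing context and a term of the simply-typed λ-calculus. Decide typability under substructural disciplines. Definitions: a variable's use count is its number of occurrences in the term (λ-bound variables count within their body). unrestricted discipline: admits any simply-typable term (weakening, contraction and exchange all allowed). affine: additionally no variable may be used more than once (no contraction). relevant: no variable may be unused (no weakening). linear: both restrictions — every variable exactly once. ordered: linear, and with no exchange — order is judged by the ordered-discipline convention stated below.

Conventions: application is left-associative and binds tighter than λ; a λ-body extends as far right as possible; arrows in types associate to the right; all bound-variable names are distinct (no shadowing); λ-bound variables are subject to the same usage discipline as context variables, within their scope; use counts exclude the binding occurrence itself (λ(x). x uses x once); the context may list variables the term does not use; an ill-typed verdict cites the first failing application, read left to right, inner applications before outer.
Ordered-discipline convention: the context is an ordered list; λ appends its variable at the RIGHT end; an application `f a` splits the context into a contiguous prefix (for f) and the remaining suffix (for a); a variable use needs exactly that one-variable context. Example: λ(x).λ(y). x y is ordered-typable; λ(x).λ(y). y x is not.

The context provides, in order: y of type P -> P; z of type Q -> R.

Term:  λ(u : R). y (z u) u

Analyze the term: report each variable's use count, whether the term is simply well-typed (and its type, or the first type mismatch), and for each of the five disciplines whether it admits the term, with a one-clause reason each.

counts: y ×1; z ×1; u [bound] ×2
order of uses: y, z, u, u
typing: ill-typed: an application expects Q but receives R
ordered: ✗, fails simple typing
linear: ✗, a type mismatch blocks all five
affine: ✗, the type mismatch rejects it
relevant: ✗, not simply typable
unrestricted: ✗, fails simple typing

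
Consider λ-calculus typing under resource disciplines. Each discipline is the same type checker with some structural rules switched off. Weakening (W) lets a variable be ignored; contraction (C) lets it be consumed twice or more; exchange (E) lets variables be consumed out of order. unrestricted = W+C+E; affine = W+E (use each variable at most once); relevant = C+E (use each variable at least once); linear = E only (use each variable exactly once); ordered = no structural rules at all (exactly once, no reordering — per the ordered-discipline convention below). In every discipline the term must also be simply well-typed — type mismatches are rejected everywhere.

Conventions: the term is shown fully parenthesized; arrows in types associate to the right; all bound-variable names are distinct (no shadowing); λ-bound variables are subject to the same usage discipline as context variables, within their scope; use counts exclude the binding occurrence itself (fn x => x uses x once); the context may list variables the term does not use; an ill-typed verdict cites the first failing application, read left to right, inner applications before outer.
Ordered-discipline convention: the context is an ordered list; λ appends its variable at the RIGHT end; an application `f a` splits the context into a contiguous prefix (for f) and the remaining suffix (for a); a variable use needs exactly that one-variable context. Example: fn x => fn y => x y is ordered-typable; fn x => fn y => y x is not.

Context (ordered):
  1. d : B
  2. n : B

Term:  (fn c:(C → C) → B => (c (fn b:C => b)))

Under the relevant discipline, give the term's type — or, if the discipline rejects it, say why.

not well-typed under relevant — d, n never used (weakening)
variable uses: d: 0×; n: 0×; c (bound): 1×; b (bound): 1×
left-to-right use order: c, b
typing: the term checks, with type ((C → C) → B) → B
summary: ordered ✗ · linear ✗ · affine ✓ · relevant ✗ · unrestricted ✓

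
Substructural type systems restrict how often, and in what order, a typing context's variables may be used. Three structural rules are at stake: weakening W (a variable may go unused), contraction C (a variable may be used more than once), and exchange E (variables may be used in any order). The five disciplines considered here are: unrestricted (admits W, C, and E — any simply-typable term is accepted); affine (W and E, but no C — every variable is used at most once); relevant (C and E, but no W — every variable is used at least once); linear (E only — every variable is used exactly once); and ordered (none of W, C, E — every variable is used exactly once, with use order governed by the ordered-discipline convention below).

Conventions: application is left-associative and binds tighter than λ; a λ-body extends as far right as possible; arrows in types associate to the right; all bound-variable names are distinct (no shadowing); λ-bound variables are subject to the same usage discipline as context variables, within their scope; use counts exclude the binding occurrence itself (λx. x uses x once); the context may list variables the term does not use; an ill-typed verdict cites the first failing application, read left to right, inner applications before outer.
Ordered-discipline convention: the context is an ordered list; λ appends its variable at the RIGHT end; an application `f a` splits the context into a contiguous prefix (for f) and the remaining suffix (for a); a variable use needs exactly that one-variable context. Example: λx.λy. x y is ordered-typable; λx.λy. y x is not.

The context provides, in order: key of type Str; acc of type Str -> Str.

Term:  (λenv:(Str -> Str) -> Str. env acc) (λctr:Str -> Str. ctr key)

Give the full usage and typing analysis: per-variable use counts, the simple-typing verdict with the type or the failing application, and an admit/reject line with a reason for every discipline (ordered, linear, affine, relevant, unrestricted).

usage: key=1, acc=1, env [bound]=1, ctr [bound]=1
use order (left to right): env, acc, ctr, key
typing: ✓ — Str
ordered: ✗ — needs exchange: uses follow env, acc, ctr, key
linear: ✓ — key, acc, env, ctr: one use apiece
affine: ✓ — at most one use each (key, acc, env, ctr)
relevant: ✓ — key, acc, env, ctr: all used, weakening unneeded
unrestricted: ✓ — type-checks (Str) and nothing is barred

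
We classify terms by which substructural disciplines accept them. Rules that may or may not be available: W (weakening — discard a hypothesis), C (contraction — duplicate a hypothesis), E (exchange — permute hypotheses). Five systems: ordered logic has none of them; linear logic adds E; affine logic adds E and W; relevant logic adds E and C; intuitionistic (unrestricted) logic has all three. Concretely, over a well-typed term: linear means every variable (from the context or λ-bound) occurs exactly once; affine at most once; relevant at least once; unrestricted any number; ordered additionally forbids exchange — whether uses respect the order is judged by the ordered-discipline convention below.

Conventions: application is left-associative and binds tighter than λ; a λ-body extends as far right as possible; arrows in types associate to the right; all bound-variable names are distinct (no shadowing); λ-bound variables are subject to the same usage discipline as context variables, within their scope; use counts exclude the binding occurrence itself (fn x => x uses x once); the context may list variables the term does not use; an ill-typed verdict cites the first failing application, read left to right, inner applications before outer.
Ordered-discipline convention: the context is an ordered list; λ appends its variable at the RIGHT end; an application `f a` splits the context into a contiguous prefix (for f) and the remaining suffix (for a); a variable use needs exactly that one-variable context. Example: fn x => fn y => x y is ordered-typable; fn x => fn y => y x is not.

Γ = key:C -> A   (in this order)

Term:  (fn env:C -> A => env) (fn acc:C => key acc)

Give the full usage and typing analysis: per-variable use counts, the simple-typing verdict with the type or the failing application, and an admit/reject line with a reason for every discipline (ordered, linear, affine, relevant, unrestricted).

variable uses: key: 1; env (bound): 1; acc (bound): 1
uses in reading order: env, key, acc
typing: well-typed — term : C -> A
ordered ✓ (key, env, acc once each; derivable with no W/C/E)
linear ✓ (single use per variable (key, env, acc))
affine ✓ (key, env, acc: no repeats, contraction unneeded)
relevant ✓ (at least one use each (key, env, acc))
unrestricted ✓ (typability at C -> A is all that's needed)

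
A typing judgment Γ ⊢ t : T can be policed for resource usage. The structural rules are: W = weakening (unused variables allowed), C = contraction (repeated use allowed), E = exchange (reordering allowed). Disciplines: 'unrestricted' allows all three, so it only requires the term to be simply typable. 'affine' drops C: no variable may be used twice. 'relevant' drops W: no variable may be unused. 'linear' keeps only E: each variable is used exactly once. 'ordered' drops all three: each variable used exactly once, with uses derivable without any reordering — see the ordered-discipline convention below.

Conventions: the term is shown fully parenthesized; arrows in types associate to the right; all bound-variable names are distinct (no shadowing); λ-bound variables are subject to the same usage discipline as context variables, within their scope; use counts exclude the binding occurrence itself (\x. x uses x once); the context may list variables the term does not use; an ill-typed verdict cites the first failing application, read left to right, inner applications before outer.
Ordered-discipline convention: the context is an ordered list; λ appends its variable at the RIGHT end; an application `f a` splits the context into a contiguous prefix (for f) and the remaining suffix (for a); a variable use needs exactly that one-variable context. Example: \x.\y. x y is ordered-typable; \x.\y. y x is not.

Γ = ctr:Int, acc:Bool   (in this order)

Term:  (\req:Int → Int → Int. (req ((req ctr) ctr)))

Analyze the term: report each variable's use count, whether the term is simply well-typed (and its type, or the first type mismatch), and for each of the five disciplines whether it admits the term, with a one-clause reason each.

use counts: ctr: 2, acc: 0, req [bound]: 2
uses in reading order: req, req, ctr, ctr
typing: well-typed at (Int → Int → Int) → Int → Int
ordered: ✗ — repeated use of ctr ×2, req ×2; acc never used (weakening)
linear: ✗ — repeated use of ctr ×2, req ×2; acc never used (weakening)
affine: ✗ — repeated use of ctr ×2, req ×2
relevant: ✗ — acc never used (weakening)
unrestricted: ✓ — typability at (Int → Int → Int) → Int → Int is all that's needed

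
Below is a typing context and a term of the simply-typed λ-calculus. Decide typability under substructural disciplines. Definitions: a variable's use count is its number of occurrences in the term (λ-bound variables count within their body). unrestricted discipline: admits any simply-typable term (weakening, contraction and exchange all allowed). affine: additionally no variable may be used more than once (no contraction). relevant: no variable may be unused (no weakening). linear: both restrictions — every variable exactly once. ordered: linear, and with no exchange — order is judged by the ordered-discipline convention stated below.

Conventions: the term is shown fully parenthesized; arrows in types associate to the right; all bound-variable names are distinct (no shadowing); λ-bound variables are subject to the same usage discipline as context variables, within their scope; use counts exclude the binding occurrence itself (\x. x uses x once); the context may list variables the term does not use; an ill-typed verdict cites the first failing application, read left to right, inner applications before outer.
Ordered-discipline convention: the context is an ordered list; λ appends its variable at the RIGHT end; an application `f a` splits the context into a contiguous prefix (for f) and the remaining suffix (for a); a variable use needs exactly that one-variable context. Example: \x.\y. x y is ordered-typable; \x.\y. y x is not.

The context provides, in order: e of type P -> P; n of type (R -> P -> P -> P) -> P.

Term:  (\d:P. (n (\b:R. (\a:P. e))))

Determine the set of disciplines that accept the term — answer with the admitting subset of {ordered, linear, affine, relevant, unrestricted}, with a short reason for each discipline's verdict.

admitted by: affine, unrestricted
use counts: e: 1; n: 1; d [bound]: 0; b [bound]: 0; a [bound]: 0
left-to-right use order: n, e
typing: ✓ — P -> P
ordered ✗ (needs weakening: d, b, a unused)
linear ✗ (needs weakening: d, b, a unused)
affine ✓ (none of e, n, d, b, a used more than once)
relevant ✗ (needs weakening: d, b, a unused)
unrestricted ✓ (typability at P -> P is all that's needed)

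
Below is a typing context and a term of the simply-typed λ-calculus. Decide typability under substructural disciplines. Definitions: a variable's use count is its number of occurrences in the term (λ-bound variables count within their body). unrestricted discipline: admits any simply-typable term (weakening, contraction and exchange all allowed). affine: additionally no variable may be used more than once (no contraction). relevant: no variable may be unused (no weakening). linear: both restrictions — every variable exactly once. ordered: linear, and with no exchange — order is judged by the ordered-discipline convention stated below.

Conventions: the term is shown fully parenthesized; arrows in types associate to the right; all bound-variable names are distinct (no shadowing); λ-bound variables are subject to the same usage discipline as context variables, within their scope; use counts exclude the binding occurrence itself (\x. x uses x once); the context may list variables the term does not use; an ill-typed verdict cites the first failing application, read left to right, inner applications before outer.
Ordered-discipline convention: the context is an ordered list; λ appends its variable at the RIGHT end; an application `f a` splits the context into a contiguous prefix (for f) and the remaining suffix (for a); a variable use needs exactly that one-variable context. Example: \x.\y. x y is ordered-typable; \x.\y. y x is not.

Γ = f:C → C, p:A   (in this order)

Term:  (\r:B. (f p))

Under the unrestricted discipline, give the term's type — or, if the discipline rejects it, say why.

not well-typed under unrestricted — fails simple typing
counts: f: 1; p: 1; r (λ-bound): 0
left-to-right use order: f, p
typing: ill-typed: an argument A mismatches the expected C
across the five disciplines: ordered ✗; linear ✗; affine ✗; relevant ✗; unrestricted ✗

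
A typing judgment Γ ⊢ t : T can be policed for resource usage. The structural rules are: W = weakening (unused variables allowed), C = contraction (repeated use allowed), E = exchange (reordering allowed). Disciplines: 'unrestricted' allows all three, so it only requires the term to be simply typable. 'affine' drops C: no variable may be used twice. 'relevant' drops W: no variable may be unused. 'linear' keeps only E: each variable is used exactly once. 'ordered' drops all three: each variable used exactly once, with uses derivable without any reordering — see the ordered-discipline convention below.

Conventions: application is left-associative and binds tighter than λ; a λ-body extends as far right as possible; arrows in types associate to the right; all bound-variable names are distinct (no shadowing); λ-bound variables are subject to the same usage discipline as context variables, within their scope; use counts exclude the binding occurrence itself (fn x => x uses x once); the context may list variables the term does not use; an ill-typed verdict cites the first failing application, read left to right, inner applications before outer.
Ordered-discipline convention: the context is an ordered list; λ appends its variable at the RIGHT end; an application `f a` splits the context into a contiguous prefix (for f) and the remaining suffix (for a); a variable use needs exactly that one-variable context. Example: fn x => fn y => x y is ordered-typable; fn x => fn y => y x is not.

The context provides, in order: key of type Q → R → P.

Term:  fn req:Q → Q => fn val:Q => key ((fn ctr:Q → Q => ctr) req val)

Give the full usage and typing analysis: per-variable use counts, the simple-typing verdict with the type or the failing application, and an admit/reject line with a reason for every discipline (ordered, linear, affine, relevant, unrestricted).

counts: key=1, req (bound)=1, val (bound)=1, ctr (bound)=1
use order (left to right): key, ctr, req, val
typing: ✓ — (Q → Q) → Q → R → P
ordered: ✓, key, req, val, ctr once each; derivable with no W/C/E
linear: ✓, single use per variable (key, req, val, ctr)
affine: ✓, at most one use each (key, req, val, ctr)
relevant: ✓, none of key, req, val, ctr goes unused
unrestricted: ✓, typability at (Q → Q) → Q → R → P is all that's needed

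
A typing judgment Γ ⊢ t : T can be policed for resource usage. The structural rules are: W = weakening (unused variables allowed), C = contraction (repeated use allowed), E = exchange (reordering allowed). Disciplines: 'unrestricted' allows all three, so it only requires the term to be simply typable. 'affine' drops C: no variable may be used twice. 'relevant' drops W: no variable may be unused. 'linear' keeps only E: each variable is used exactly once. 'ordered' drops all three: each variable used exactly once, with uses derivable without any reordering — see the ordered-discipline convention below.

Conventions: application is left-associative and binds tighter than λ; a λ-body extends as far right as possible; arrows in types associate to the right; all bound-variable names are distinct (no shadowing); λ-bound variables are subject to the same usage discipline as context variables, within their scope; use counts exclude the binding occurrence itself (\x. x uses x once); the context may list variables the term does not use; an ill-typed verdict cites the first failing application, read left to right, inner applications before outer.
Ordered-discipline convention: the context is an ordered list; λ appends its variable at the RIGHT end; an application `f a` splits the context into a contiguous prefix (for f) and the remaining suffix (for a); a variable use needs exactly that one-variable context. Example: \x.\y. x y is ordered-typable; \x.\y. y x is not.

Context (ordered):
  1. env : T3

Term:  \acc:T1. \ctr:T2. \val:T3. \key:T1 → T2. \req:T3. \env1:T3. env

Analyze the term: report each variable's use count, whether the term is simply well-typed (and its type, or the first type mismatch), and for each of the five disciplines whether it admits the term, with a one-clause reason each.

usage: env=1; acc (bound)=0; ctr (bound)=0; val (bound)=0; key (bound)=0; req (bound)=0; env1 (bound)=0
order of uses: env
typing: well-typed — term : T1 → T2 → T3 → (T1 → T2) → T3 → T3 → T3
ordered ✗ (unused: acc, ctr, val, key, req, env1 — weakening required)
linear ✗ (unused: acc, ctr, val, key, req, env1 — weakening required)
affine ✓ (no duplicate uses among env, acc, ctr, val, key, req, env1)
relevant ✗ (unused: acc, ctr, val, key, req, env1 — weakening required)
unrestricted ✓ (typability at T1 → T2 → T3 → (T1 → T2) → T3 → T3 → T3 is all that's needed)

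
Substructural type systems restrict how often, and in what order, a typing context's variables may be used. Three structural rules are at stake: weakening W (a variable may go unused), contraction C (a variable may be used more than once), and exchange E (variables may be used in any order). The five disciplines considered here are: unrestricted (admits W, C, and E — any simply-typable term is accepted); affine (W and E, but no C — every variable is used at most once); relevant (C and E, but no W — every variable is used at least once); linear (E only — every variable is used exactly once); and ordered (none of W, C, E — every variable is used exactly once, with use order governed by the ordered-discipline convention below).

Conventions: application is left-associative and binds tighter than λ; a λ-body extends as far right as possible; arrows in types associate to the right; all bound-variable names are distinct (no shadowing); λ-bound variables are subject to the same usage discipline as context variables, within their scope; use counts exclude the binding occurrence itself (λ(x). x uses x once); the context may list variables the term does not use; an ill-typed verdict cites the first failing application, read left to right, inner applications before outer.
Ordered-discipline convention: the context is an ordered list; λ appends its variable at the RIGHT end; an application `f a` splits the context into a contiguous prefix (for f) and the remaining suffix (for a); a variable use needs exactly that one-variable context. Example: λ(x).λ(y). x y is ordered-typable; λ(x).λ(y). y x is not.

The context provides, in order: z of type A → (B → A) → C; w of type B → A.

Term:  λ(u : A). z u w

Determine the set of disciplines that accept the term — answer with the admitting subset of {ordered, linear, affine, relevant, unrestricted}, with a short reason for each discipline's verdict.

accepted by: linear, affine, relevant, unrestricted
use counts: z=1, w=1, u [bound]=1
left-to-right use order: z, u, w
typing: ✓ — A → C
ordered ✗ (needs exchange: uses follow z, u, w)
linear ✓ (each of z, w, u used exactly once)
affine ✓ (z, w, u: no repeats, contraction unneeded)
relevant ✓ (none of z, w, u goes unused)
unrestricted ✓ (well-typed at A → C; no restrictions here)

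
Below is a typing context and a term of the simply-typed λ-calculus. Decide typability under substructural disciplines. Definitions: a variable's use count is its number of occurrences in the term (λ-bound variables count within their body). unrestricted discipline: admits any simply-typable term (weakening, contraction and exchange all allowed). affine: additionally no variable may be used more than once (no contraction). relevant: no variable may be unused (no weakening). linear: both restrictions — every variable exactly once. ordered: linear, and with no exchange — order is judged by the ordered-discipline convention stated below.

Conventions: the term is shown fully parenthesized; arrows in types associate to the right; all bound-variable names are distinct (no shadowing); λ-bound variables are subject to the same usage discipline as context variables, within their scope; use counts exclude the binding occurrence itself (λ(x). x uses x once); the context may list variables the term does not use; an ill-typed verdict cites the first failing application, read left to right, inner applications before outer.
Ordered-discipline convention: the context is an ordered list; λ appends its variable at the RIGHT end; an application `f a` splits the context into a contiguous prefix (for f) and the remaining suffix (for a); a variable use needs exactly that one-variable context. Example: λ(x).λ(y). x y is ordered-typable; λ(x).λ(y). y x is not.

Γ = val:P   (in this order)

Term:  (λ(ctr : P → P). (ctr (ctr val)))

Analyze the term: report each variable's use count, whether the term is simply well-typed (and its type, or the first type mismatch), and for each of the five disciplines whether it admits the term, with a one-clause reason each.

use counts: val: 1, ctr [bound]: 2
use order (left to right): ctr, ctr, val
typing: well-typed at (P → P) → P
ordered: ✗ — ctr ×2 used more than once (contraction)
linear: ✗ — ctr ×2 used more than once (contraction)
affine: ✗ — ctr ×2 used more than once (contraction)
relevant: ✓ — val, ctr: all used, weakening unneeded
unrestricted: ✓ — simply typable at (P → P) → P; W, C, E all held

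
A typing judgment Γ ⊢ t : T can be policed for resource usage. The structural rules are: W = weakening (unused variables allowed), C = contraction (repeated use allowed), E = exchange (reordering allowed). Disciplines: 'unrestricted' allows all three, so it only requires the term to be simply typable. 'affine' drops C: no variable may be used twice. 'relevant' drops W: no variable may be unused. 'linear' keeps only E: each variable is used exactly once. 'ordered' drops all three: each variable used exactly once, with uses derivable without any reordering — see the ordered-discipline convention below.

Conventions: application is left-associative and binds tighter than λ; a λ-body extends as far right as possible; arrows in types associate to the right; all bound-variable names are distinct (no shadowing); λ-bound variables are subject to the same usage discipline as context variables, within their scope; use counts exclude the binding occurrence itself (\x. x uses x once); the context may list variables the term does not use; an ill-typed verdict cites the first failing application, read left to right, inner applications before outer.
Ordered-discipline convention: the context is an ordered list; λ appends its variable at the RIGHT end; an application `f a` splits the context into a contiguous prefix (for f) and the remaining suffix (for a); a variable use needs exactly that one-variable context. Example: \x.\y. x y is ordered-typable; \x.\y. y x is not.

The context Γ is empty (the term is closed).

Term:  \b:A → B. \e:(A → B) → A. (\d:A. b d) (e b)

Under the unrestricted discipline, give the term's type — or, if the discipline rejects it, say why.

term : (A → B) → ((A → B) → A) → B
counts: b (λ-bound): 2; e (λ-bound): 1; d (λ-bound): 1
uses in reading order: b, d, e, b
typing: well-typed — term : (A → B) → ((A → B) → A) → B
per-discipline verdicts: ordered ✗, linear ✗, affine ✗, relevant ✓, unrestricted ✓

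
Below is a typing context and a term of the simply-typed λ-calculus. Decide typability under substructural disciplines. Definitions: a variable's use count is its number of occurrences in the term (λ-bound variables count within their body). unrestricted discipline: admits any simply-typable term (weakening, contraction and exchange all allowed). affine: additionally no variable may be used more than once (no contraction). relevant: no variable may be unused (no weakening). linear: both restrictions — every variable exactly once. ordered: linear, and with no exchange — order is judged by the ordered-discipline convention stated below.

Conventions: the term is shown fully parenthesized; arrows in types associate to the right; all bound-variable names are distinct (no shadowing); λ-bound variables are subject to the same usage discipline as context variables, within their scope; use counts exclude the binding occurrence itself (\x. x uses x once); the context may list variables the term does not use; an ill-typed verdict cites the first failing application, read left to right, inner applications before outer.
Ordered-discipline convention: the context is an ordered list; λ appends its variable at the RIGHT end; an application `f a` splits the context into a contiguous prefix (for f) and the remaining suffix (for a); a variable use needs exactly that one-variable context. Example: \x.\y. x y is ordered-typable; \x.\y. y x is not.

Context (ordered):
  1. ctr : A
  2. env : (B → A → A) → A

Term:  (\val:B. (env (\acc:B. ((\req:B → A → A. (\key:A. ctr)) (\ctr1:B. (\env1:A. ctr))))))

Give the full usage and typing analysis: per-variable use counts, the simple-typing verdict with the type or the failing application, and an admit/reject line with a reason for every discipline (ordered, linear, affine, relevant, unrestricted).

use counts: ctr: 2×, env: 1×, val (λ-bound): 0×, acc (λ-bound): 0×, req (λ-bound): 0×, key (λ-bound): 0×, ctr1 (λ-bound): 0×, env1 (λ-bound): 0×
left-to-right use order: env, ctr, ctr
typing: well-typed — term : B → A
ordered ✗ (needs contraction — ctr ×2; val, acc, req, key, ctr1, env1 left unused)
linear ✗ (needs contraction — ctr ×2; val, acc, req, key, ctr1, env1 left unused)
affine ✗ (needs contraction — ctr ×2)
relevant ✗ (val, acc, req, key, ctr1, env1 left unused)
unrestricted ✓ (well-typed at B → A; no restrictions here)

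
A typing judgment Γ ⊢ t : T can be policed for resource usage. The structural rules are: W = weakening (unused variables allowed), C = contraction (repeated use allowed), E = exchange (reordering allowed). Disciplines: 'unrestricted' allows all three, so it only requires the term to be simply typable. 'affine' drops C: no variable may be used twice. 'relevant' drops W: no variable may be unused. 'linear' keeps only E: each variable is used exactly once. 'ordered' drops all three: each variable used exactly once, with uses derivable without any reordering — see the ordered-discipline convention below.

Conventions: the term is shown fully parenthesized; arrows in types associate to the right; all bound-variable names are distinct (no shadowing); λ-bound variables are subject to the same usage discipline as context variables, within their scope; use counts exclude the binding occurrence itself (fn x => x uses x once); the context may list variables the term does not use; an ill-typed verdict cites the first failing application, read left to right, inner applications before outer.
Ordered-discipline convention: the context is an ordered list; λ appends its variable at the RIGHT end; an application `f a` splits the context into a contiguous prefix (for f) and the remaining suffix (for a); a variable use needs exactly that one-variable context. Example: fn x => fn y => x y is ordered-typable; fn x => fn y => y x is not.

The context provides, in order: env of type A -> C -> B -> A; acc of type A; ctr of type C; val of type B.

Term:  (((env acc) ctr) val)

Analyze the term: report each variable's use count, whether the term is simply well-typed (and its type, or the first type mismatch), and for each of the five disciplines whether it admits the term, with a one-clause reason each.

usage: env: 1, acc: 1, ctr: 1, val: 1
left-to-right use order: env, acc, ctr, val
typing: well-typed — term : A
ordered ✓ (one use each (env, acc, ctr, val); ordered split holds)
linear ✓ (single use per variable (env, acc, ctr, val))
affine ✓ (none of env, acc, ctr, val used more than once)
relevant ✓ (at least one use each (env, acc, ctr, val))
unrestricted ✓ (well-typed at A; no restrictions here)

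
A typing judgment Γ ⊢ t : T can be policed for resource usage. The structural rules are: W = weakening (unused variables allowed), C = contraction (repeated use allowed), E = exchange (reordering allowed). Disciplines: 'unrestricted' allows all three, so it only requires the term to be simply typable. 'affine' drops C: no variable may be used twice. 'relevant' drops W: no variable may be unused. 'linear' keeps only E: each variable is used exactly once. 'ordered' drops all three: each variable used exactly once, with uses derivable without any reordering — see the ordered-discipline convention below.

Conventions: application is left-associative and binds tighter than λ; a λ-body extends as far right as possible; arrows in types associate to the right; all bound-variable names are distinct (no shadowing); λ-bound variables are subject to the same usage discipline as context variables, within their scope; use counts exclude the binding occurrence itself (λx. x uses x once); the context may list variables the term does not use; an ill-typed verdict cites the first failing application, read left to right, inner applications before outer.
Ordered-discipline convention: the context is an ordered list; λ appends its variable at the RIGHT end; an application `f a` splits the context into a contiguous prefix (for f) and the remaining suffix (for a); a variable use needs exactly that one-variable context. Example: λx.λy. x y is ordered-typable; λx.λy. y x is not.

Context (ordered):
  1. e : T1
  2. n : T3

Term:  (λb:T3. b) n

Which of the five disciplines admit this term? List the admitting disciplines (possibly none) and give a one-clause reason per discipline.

accepted by: affine, unrestricted
use counts: e: 0; n: 1; b [bound]: 1
uses in reading order: b, n
typing: well-typed — term : T3
ordered: ✗, needs weakening: e unused
linear: ✗, needs weakening: e unused
affine: ✓, e, n, b: no repeats, contraction unneeded
relevant: ✗, needs weakening: e unused
unrestricted: ✓, simply typable at T3; W, C, E all held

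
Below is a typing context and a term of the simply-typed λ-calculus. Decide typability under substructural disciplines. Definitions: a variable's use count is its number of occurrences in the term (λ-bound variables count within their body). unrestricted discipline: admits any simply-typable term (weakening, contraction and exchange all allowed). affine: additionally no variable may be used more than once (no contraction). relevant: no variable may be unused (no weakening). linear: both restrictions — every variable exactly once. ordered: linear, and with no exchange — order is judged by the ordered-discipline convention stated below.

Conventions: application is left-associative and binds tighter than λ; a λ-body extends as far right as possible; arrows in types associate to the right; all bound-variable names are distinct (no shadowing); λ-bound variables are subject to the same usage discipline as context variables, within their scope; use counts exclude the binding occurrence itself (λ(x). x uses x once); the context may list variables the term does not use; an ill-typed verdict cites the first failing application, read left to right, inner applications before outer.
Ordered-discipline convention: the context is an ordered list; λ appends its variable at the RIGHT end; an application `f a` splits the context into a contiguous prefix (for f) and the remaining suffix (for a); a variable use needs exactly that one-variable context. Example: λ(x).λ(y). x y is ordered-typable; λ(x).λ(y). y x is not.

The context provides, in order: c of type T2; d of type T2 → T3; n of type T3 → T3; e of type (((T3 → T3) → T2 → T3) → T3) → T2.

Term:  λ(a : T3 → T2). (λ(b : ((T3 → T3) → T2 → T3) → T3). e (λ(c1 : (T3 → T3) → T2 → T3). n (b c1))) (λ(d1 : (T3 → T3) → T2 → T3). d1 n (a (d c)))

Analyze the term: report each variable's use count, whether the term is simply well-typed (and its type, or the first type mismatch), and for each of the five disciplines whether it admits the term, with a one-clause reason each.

usage: c ×1; d ×1; n ×2; e ×1; a (bound) ×1; b (bound) ×1; c1 (bound) ×1; d1 (bound) ×1
uses in reading order: e, n, b, c1, d1, n, a, d, c
typing: well-typed — term : (T3 → T2) → T2
ordered ✗ (needs contraction — n ×2)
linear ✗ (needs contraction — n ×2)
affine ✗ (needs contraction — n ×2)
relevant ✓ (every one of c, d, n, e, a, b, c1, d1 appears)
unrestricted ✓ (type-checks ((T3 → T2) → T2) and nothing is barred)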